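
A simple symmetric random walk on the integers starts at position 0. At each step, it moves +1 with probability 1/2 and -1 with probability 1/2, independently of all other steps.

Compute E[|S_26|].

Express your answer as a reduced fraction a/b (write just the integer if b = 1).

Answer: 16900975/4194304

Derivation:
S_26 takes values m ≡ 0 (mod 2) with |m| ≤ 26; P(S_26=m) = C(26,(26+m)/2)/2^26.
Total paths: 2^26 = 67108864
Distribution: P(S=-26)=1/67108864, P(S=-24)=26/67108864, P(S=-22)=325/67108864, P(S=-20)=2600/67108864, P(S=-18)=14950/67108864, P(S=-16)=65780/67108864, P(S=-14)=230230/67108864, P(S=-12)=657800/67108864, P(S=-10)=1562275/67108864, P(S=-8)=3124550/67108864, P(S=-6)=5311735/67108864, P(S=-4)=7726160/67108864, P(S=-2)=9657700/67108864, P(S=0)=10400600/67108864, P(S=2)=9657700/67108864, P(S=4)=7726160/67108864, P(S=6)=5311735/67108864, P(S=8)=3124550/67108864, P(S=10)=1562275/67108864, P(S=12)=657800/67108864, P(S=14)=230230/67108864, P(S=16)=65780/67108864, P(S=18)=14950/67108864, P(S=20)=2600/67108864, P(S=22)=325/67108864, P(S=24)=26/67108864, P(S=26)=1/67108864
E[|S_26|] = Σ_m |m|·P(S_26=m) = 270415600/67108864 = 16900975/4194304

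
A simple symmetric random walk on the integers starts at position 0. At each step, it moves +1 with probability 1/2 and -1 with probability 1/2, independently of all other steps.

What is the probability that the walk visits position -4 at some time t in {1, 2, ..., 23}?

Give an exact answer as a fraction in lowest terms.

Count via complement. Let g(t,s) = #length-t paths at position s with S_1..S_t all ≠ -4.
g(t,s) = g(t-1,s-1) + g(t-1,s+1) for s ≠ -4; g(t,-4) = 0.
t=0: g(0,0)=1
t=1: g(1,-1)=1 g(1,1)=1
t=2: g(2,-2)=1 g(2,0)=2 g(2,2)=1
t=3: g(3,-3)=1 g(3,-1)=3 g(3,1)=3 g(3,3)=1
t=4: g(4,-2)=4 g(4,0)=6 g(4,2)=4 g(4,4)=1
t=5: g(5,-3)=4 g(5,-1)=10 g(5,1)=10 g(5,3)=5 g(5,5)=1
t=6: g(6,-2)=14 g(6,0)=20 g(6,2)=15 g(6,4)=6 g(6,6)=1
t=7: g(7,-3)=14 g(7,-1)=34 g(7,1)=35 g(7,3)=21 g(7,5)=7 g(7,7)=1
t=8: g(8,-2)=48 g(8,0)=69 g(8,2)=56 g(8,4)=28 g(8,6)=8 g(8,8)=1
t=9: g(9,-3)=48 g(9,-1)=117 g(9,1)=125 g(9,3)=84 g(9,5)=36 g(9,7)=9 g(9,9)=1
t=10: g(10,-2)=165 g(10,0)=242 g(10,2)=209 g(10,4)=120 g(10,6)=45 g(10,8)=10 g(10,10)=1
t=11: g(11,-3)=165 g(11,-1)=407 g(11,1)=451 g(11,3)=329 g(11,5)=165 g(11,7)=55 g(11,9)=11 g(11,11)=1
t=12: g(12,-2)=572 g(12,0)=858 g(12,2)=780 g(12,4)=494 g(12,6)=220 g(12,8)=66 g(12,10)=12 g(12,12)=1
t=13: g(13,-3)=572 g(13,-1)=1430 g(13,1)=1638 g(13,3)=1274 g(13,5)=714 g(13,7)=286 g(13,9)=78 g(13,11)=13 g(13,13)=1
t=14: g(14,-2)=2002 g(14,0)=3068 g(14,2)=2912 g(14,4)=1988 g(14,6)=1000 g(14,8)=364 g(14,10)=91 g(14,12)=14 g(14,14)=1
t=15: g(15,-3)=2002 g(15,-1)=5070 g(15,1)=5980 g(15,3)=4900 g(15,5)=2988 g(15,7)=1364 g(15,9)=455 g(15,11)=105 g(15,13)=15 g(15,15)=1
t=16: g(16,-2)=7072 g(16,0)=11050 g(16,2)=10880 g(16,4)=7888 g(16,6)=4352 g(16,8)=1819 g(16,10)=560 g(16,12)=120 g(16,14)=16 g(16,16)=1
t=17: g(17,-3)=7072 g(17,-1)=18122 g(17,1)=21930 g(17,3)=18768 g(17,5)=12240 g(17,7)=6171 g(17,9)=2379 g(17,11)=680 g(17,13)=136 g(17,15)=17 g(17,17)=1
t=18: g(18,-2)=25194 g(18,0)=40052 g(18,2)=40698 g(18,4)=31008 g(18,6)=18411 g(18,8)=8550 g(18,10)=3059 g(18,12)=816 g(18,14)=153 g(18,16)=18 g(18,18)=1
t=19: g(19,-3)=25194 g(19,-1)=65246 g(19,1)=80750 g(19,3)=71706 g(19,5)=49419 g(19,7)=26961 g(19,9)=11609 g(19,11)=3875 g(19,13)=969 g(19,15)=171 g(19,17)=19 g(19,19)=1
t=20: g(20,-2)=90440 g(20,0)=145996 g(20,2)=152456 g(20,4)=121125 g(20,6)=76380 g(20,8)=38570 g(20,10)=15484 g(20,12)=4844 g(20,14)=1140 g(20,16)=190 g(20,18)=20 g(20,20)=1
t=21: g(21,-3)=90440 g(21,-1)=236436 g(21,1)=298452 g(21,3)=273581 g(21,5)=197505 g(21,7)=114950 g(21,9)=54054 g(21,11)=20328 g(21,13)=5984 g(21,15)=1330 g(21,17)=210 g(21,19)=21 g(21,21)=1
t=22: g(22,-2)=326876 g(22,0)=534888 g(22,2)=572033 g(22,4)=471086 g(22,6)=312455 g(22,8)=169004 g(22,10)=74382 g(22,12)=26312 g(22,14)=7314 g(22,16)=1540 g(22,18)=231 g(22,20)=22 g(22,22)=1
t=23: g(23,-3)=326876 g(23,-1)=861764 g(23,1)=1106921 g(23,3)=1043119 g(23,5)=783541 g(23,7)=481459 g(23,9)=243386 g(23,11)=100694 g(23,13)=33626 g(23,15)=8854 g(23,17)=1771 g(23,19)=253 g(23,21)=23 g(23,23)=1
Paths never hitting -4: Σ_s g(23,s) = 4992288
Paths hitting -4: 2^23 - 4992288 = 3396320
P = 3396320/8388608 = 106135/262144

Answer: 106135/262144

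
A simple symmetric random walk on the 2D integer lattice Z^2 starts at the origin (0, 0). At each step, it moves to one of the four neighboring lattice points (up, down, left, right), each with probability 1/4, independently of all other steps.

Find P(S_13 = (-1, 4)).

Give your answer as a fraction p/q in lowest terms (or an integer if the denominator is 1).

Let h be the number of horizontal steps (so 13-h are vertical). To end at (-1,4) need (h-1)/2 right-steps and ((13-h)+4)/2 up-steps.
Sum over h with 1 ≤ h ≤ 9, h ≡ 1 (mod 2), 13-h ≡ 0 (mod 2):
h=1: C(13,1)·C(1,0)·C(12,8) = 13·1·495 = 6435
h=3: C(13,3)·C(3,1)·C(10,7) = 286·3·120 = 102960
h=5: C(13,5)·C(5,2)·C(8,6) = 1287·10·28 = 360360
h=7: C(13,7)·C(7,3)·C(6,5) = 1716·35·6 = 360360
h=9: C(13,9)·C(9,4)·C(4,4) = 715·126·1 = 90090
Total favorable: 920205
Total paths: 4^13 = 67108864
P = 920205/67108864 = 920205/67108864

Answer: 920205/67108864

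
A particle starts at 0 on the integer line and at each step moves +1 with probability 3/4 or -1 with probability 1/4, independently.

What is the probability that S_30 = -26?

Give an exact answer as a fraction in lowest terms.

To reach position -26 after 30 steps: need 2 steps of +1 and 28 steps of -1.
Number of such sequences: C(30,2) = 435
Each has probability (3/4)^2 · (1/4)^28 = 9/1152921504606846976
P = 435 · 9/1152921504606846976 = 3915/1152921504606846976

Answer: 3915/1152921504606846976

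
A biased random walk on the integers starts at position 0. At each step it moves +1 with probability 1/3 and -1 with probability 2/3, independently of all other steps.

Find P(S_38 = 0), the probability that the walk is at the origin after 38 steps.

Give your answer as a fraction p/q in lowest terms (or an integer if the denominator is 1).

To be at 0 after 38 steps: need exactly 19 steps of +1 and 19 of -1.
Number of such sequences: C(38,19) = 35345263800
Each has probability (1/3)^19 · (2/3)^19 = 524288/1350851717672992089
P = 35345263800 · 524288/1350851717672992089 = 6177032555724800/450283905890997363

Answer: 6177032555724800/450283905890997363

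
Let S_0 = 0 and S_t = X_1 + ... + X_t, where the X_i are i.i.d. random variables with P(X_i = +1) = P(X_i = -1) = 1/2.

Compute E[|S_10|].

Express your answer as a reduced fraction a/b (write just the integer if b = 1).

Answer: 315/128

Derivation:
S_10 takes values m ≡ 0 (mod 2) with |m| ≤ 10; P(S_10=m) = C(10,(10+m)/2)/2^10.
Total paths: 2^10 = 1024
Distribution: P(S=-10)=1/1024, P(S=-8)=10/1024, P(S=-6)=45/1024, P(S=-4)=120/1024, P(S=-2)=210/1024, P(S=0)=252/1024, P(S=2)=210/1024, P(S=4)=120/1024, P(S=6)=45/1024, P(S=8)=10/1024, P(S=10)=1/1024
E[|S_10|] = Σ_m |m|·P(S_10=m) = 2520/1024 = 315/128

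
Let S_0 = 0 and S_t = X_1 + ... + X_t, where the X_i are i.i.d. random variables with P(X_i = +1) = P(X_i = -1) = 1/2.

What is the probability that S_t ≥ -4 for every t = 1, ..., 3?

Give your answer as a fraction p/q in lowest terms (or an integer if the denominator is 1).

Let f(t,s) = #length-t paths at position s with S_1..S_t all ≥ -4.
f(t,s) = f(t-1,s-1) + f(t-1,s+1) for s ≥ -4; f(t,s) = 0 for s < -4.
t=0: f(0,0)=1
t=1: f(1,-1)=1 f(1,1)=1
t=2: f(2,-2)=1 f(2,0)=2 f(2,2)=1
t=3: f(3,-3)=1 f(3,-1)=3 f(3,1)=3 f(3,3)=1
Σ_s f(3,s) = 8
P = 8/8 = 1

Answer: 1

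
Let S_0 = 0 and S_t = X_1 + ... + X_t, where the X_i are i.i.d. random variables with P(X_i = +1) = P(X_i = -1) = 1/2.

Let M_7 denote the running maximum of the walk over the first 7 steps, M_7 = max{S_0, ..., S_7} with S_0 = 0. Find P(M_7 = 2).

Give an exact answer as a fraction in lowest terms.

Answer: 21/128

Derivation:
Let M_7 = max(S_0,...,S_7). Use the reflection principle: for j ≥ 1, #{paths with M_7 ≥ j} = #{S_7 ≥ j} + #{S_7 ≥ j+1}.
By reflection, #{M_7 ≥ 2} = #{S_7 ≥ 2} + #{S_7 ≥ 3} = 29 + 29 = 58.
#{M_7 ≥ 3} = #{S_7 ≥ 3} + #{S_7 ≥ 4} = 29 + 8 = 37.
#{M_7 = 2} = 58 - 37 = 21.
P(M_7 = 2) = 21/128 = 21/128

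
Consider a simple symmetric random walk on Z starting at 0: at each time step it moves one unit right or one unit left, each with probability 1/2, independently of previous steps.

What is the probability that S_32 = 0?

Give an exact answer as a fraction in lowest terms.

To return to 0 after 32 steps: need exactly 16 steps of +1 and 16 of -1.
Favorable paths: C(32,16) = 601080390
Total paths: 2^32 = 4294967296
P = 601080390/4294967296 = 300540195/2147483648

Answer: 300540195/2147483648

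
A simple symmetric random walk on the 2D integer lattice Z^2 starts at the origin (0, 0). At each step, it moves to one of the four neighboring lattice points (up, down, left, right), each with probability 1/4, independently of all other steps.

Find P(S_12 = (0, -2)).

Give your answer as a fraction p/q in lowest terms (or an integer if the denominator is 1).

Answer: 9801/262144

Derivation:
Let h be the number of horizontal steps (so 12-h are vertical). To end at (0,-2) need (h+0)/2 right-steps and ((12-h)-2)/2 up-steps.
Sum over h with 0 ≤ h ≤ 10, h ≡ 0 (mod 2), 12-h ≡ 0 (mod 2):
h=0: C(12,0)·C(0,0)·C(12,5) = 1·1·792 = 792
h=2: C(12,2)·C(2,1)·C(10,4) = 66·2·210 = 27720
h=4: C(12,4)·C(4,2)·C(8,3) = 495·6·56 = 166320
h=6: C(12,6)·C(6,3)·C(6,2) = 924·20·15 = 277200
h=8: C(12,8)·C(8,4)·C(4,1) = 495·70·4 = 138600
h=10: C(12,10)·C(10,5)·C(2,0) = 66·252·1 = 16632
Total favorable: 627264
Total paths: 4^12 = 16777216
P = 627264/16777216 = 9801/262144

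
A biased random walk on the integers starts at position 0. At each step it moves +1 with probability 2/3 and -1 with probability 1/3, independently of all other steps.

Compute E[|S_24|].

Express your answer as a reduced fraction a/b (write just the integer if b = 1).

S_24 takes values m ≡ 0 (mod 2) with |m| ≤ 24; P(S_24=m) = C(24,(24+m)/2) · (2/3)^((24+m)/2) · (1/3)^((24-m)/2).
Distribution: P(S=-24)=1/282429536481, P(S=-22)=16/94143178827, P(S=-20)=368/94143178827, P(S=-18)=16192/282429536481, P(S=-16)=56672/94143178827, P(S=-14)=453376/94143178827, P(S=-12)=8614144/282429536481, P(S=-10)=4922368/31381059609, P(S=-8)=20920064/31381059609, P(S=-6)=669442048/282429536481, P(S=-4)=669442048/94143178827, P(S=-2)=1704034304/94143178827, P(S=0)=11076222976/282429536481, P(S=2)=6816137216/94143178827, P(S=4)=10711072768/94143178827, P(S=6)=42844291072/282429536481, P(S=8)=5355536384/31381059609, P(S=10)=5040504832/31381059609, P(S=12)=35283533824/282429536481, P(S=14)=7428112384/94143178827, P(S=16)=3714056192/94143178827, P(S=18)=4244635648/282429536481, P(S=20)=385875968/94143178827, P(S=22)=67108864/94143178827, P(S=24)=16777216/282429536481
E[|S_24|] = Σ_m |m|·P(S_24=m) = 769378008488/94143178827

Answer: 769378008488/94143178827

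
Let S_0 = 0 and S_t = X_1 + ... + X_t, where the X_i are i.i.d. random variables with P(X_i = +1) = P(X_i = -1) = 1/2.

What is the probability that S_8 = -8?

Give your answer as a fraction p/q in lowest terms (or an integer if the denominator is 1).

Answer: 1/256

Derivation:
To reach position -8 after 8 steps: need 0 steps of +1 and 8 of -1.
Favorable paths: C(8,0) = 1
Total paths: 2^8 = 256
P = 1/256 = 1/256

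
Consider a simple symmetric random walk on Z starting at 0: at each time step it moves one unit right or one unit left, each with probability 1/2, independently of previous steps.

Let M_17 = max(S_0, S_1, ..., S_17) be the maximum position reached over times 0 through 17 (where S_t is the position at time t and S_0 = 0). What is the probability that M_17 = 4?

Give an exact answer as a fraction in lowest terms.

Answer: 1547/16384

Derivation:
Let M_17 = max(S_0,...,S_17). Use the reflection principle: for j ≥ 1, #{paths with M_17 ≥ j} = #{S_17 ≥ j} + #{S_17 ≥ j+1}.
By reflection, #{M_17 ≥ 4} = #{S_17 ≥ 4} + #{S_17 ≥ 5} = 21778 + 21778 = 43556.
#{M_17 ≥ 5} = #{S_17 ≥ 5} + #{S_17 ≥ 6} = 21778 + 9402 = 31180.
#{M_17 = 4} = 43556 - 31180 = 12376.
P(M_17 = 4) = 12376/131072 = 1547/16384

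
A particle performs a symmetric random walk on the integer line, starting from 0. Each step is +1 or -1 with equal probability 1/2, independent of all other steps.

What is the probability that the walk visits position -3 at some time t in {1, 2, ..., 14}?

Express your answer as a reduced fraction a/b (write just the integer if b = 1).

Count via complement. Let g(t,s) = #length-t paths at position s with S_1..S_t all ≠ -3.
g(t,s) = g(t-1,s-1) + g(t-1,s+1) for s ≠ -3; g(t,-3) = 0.
t=0: g(0,0)=1
t=1: g(1,-1)=1 g(1,1)=1
t=2: g(2,-2)=1 g(2,0)=2 g(2,2)=1
t=3: g(3,-1)=3 g(3,1)=3 g(3,3)=1
t=4: g(4,-2)=3 g(4,0)=6 g(4,2)=4 g(4,4)=1
t=5: g(5,-1)=9 g(5,1)=10 g(5,3)=5 g(5,5)=1
t=6: g(6,-2)=9 g(6,0)=19 g(6,2)=15 g(6,4)=6 g(6,6)=1
t=7: g(7,-1)=28 g(7,1)=34 g(7,3)=21 g(7,5)=7 g(7,7)=1
t=8: g(8,-2)=28 g(8,0)=62 g(8,2)=55 g(8,4)=28 g(8,6)=8 g(8,8)=1
t=9: g(9,-1)=90 g(9,1)=117 g(9,3)=83 g(9,5)=36 g(9,7)=9 g(9,9)=1
t=10: g(10,-2)=90 g(10,0)=207 g(10,2)=200 g(10,4)=119 g(10,6)=45 g(10,8)=10 g(10,10)=1
t=11: g(11,-1)=297 g(11,1)=407 g(11,3)=319 g(11,5)=164 g(11,7)=55 g(11,9)=11 g(11,11)=1
t=12: g(12,-2)=297 g(12,0)=704 g(12,2)=726 g(12,4)=483 g(12,6)=219 g(12,8)=66 g(12,10)=12 g(12,12)=1
t=13: g(13,-1)=1001 g(13,1)=1430 g(13,3)=1209 g(13,5)=702 g(13,7)=285 g(13,9)=78 g(13,11)=13 g(13,13)=1
t=14: g(14,-2)=1001 g(14,0)=2431 g(14,2)=2639 g(14,4)=1911 g(14,6)=987 g(14,8)=363 g(14,10)=91 g(14,12)=14 g(14,14)=1
Paths never hitting -3: Σ_s g(14,s) = 9438
Paths hitting -3: 2^14 - 9438 = 6946
P = 6946/16384 = 3473/8192

Answer: 3473/8192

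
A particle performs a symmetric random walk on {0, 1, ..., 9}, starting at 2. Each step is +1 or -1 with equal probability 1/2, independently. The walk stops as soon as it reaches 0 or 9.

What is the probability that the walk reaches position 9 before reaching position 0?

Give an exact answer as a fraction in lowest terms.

Symmetric walk (p = 1/2): the harmonic-function argument gives P(hit 9 before 0 | start at 2) = a/N.
P = 2/9 = 2/9

Answer: 2/9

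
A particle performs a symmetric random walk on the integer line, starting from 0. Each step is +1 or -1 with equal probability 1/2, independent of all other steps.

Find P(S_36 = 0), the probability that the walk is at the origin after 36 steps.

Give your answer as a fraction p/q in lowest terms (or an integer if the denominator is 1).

To return to 0 after 36 steps: need exactly 18 steps of +1 and 18 of -1.
Favorable paths: C(36,18) = 9075135300
Total paths: 2^36 = 68719476736
P = 9075135300/68719476736 = 2268783825/17179869184

Answer: 2268783825/17179869184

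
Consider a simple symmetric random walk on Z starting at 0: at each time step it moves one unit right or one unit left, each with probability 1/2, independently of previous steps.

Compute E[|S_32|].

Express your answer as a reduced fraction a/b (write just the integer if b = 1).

Answer: 300540195/67108864

Derivation:
S_32 takes values m ≡ 0 (mod 2) with |m| ≤ 32; P(S_32=m) = C(32,(32+m)/2)/2^32.
Total paths: 2^32 = 4294967296
Distribution: P(S=-32)=1/4294967296, P(S=-30)=32/4294967296, P(S=-28)=496/4294967296, P(S=-26)=4960/4294967296, P(S=-24)=35960/4294967296, P(S=-22)=201376/4294967296, P(S=-20)=906192/4294967296, P(S=-18)=3365856/4294967296, P(S=-16)=10518300/4294967296, P(S=-14)=28048800/4294967296, P(S=-12)=64512240/4294967296, P(S=-10)=129024480/4294967296, P(S=-8)=225792840/4294967296, P(S=-6)=347373600/4294967296, P(S=-4)=471435600/4294967296, P(S=-2)=565722720/4294967296, P(S=0)=601080390/4294967296, P(S=2)=565722720/4294967296, P(S=4)=471435600/4294967296, P(S=6)=347373600/4294967296, P(S=8)=225792840/4294967296, P(S=10)=129024480/4294967296, P(S=12)=64512240/4294967296, P(S=14)=28048800/4294967296, P(S=16)=10518300/4294967296, P(S=18)=3365856/4294967296, P(S=20)=906192/4294967296, P(S=22)=201376/4294967296, P(S=24)=35960/4294967296, P(S=26)=4960/4294967296, P(S=28)=496/4294967296, P(S=30)=32/4294967296, P(S=32)=1/4294967296
E[|S_32|] = Σ_m |m|·P(S_32=m) = 19234572480/4294967296 = 300540195/67108864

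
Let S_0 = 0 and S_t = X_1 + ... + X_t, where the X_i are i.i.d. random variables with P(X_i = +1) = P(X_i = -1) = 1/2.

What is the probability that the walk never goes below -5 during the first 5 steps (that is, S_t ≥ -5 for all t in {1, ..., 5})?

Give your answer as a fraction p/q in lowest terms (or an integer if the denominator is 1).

Answer: 1

Derivation:
Let f(t,s) = #length-t paths at position s with S_1..S_t all ≥ -5.
f(t,s) = f(t-1,s-1) + f(t-1,s+1) for s ≥ -5; f(t,s) = 0 for s < -5.
t=0: f(0,0)=1
t=1: f(1,-1)=1 f(1,1)=1
t=2: f(2,-2)=1 f(2,0)=2 f(2,2)=1
t=3: f(3,-3)=1 f(3,-1)=3 f(3,1)=3 f(3,3)=1
t=4: f(4,-4)=1 f(4,-2)=4 f(4,0)=6 f(4,2)=4 f(4,4)=1
t=5: f(5,-5)=1 f(5,-3)=5 f(5,-1)=10 f(5,1)=10 f(5,3)=5 f(5,5)=1
Σ_s f(5,s) = 32
P = 32/32 = 1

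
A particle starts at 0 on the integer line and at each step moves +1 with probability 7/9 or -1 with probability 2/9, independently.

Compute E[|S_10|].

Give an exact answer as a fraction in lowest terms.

S_10 takes values m ≡ 0 (mod 2) with |m| ≤ 10; P(S_10=m) = C(10,(10+m)/2) · (7/9)^((10+m)/2) · (2/9)^((10-m)/2).
Distribution: P(S=-10)=1024/3486784401, P(S=-8)=35840/3486784401, P(S=-6)=62720/387420489, P(S=-4)=1756160/1162261467, P(S=-2)=10756480/1162261467, P(S=0)=15059072/387420489, P(S=2)=131766880/1162261467, P(S=4)=263533760/1162261467, P(S=6)=115296020/387420489, P(S=8)=807072140/3486784401, P(S=10)=282475249/3486784401
E[|S_10|] = Σ_m |m|·P(S_10=m) = 19549617730/3486784401

Answer: 19549617730/3486784401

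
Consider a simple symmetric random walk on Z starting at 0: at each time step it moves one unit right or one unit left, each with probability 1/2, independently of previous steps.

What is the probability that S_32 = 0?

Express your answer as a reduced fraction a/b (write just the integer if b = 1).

To return to 0 after 32 steps: need exactly 16 steps of +1 and 16 of -1.
Favorable paths: C(32,16) = 601080390
Total paths: 2^32 = 4294967296
P = 601080390/4294967296 = 300540195/2147483648

Answer: 300540195/2147483648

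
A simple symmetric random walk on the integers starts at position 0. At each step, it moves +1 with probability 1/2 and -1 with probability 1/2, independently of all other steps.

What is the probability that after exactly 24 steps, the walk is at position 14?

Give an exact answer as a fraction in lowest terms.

Answer: 5313/2097152

Derivation:
To reach position 14 after 24 steps: need 19 steps of +1 and 5 of -1.
Favorable paths: C(24,19) = 42504
Total paths: 2^24 = 16777216
P = 42504/16777216 = 5313/2097152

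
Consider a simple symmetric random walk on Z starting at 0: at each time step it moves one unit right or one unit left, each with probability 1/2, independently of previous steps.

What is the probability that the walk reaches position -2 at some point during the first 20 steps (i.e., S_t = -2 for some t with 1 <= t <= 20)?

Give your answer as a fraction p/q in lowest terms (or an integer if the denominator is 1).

Answer: 173965/262144

Derivation:
Count via complement. Let g(t,s) = #length-t paths at position s with S_1..S_t all ≠ -2.
g(t,s) = g(t-1,s-1) + g(t-1,s+1) for s ≠ -2; g(t,-2) = 0.
t=0: g(0,0)=1
t=1: g(1,-1)=1 g(1,1)=1
t=2: g(2,0)=2 g(2,2)=1
t=3: g(3,-1)=2 g(3,1)=3 g(3,3)=1
t=4: g(4,0)=5 g(4,2)=4 g(4,4)=1
t=5: g(5,-1)=5 g(5,1)=9 g(5,3)=5 g(5,5)=1
t=6: g(6,0)=14 g(6,2)=14 g(6,4)=6 g(6,6)=1
t=7: g(7,-1)=14 g(7,1)=28 g(7,3)=20 g(7,5)=7 g(7,7)=1
t=8: g(8,0)=42 g(8,2)=48 g(8,4)=27 g(8,6)=8 g(8,8)=1
t=9: g(9,-1)=42 g(9,1)=90 g(9,3)=75 g(9,5)=35 g(9,7)=9 g(9,9)=1
t=10: g(10,0)=132 g(10,2)=165 g(10,4)=110 g(10,6)=44 g(10,8)=10 g(10,10)=1
t=11: g(11,-1)=132 g(11,1)=297 g(11,3)=275 g(11,5)=154 g(11,7)=54 g(11,9)=11 g(11,11)=1
t=12: g(12,0)=429 g(12,2)=572 g(12,4)=429 g(12,6)=208 g(12,8)=65 g(12,10)=12 g(12,12)=1
t=13: g(13,-1)=429 g(13,1)=1001 g(13,3)=1001 g(13,5)=637 g(13,7)=273 g(13,9)=77 g(13,11)=13 g(13,13)=1
t=14: g(14,0)=1430 g(14,2)=2002 g(14,4)=1638 g(14,6)=910 g(14,8)=350 g(14,10)=90 g(14,12)=14 g(14,14)=1
t=15: g(15,-1)=1430 g(15,1)=3432 g(15,3)=3640 g(15,5)=2548 g(15,7)=1260 g(15,9)=440 g(15,11)=104 g(15,13)=15 g(15,15)=1
t=16: g(16,0)=4862 g(16,2)=7072 g(16,4)=6188 g(16,6)=3808 g(16,8)=1700 g(16,10)=544 g(16,12)=119 g(16,14)=16 g(16,16)=1
t=17: g(17,-1)=4862 g(17,1)=11934 g(17,3)=13260 g(17,5)=9996 g(17,7)=5508 g(17,9)=2244 g(17,11)=663 g(17,13)=135 g(17,15)=17 g(17,17)=1
t=18: g(18,0)=16796 g(18,2)=25194 g(18,4)=23256 g(18,6)=15504 g(18,8)=7752 g(18,10)=2907 g(18,12)=798 g(18,14)=152 g(18,16)=18 g(18,18)=1
t=19: g(19,-1)=16796 g(19,1)=41990 g(19,3)=48450 g(19,5)=38760 g(19,7)=23256 g(19,9)=10659 g(19,11)=3705 g(19,13)=950 g(19,15)=170 g(19,17)=19 g(19,19)=1
t=20: g(20,0)=58786 g(20,2)=90440 g(20,4)=87210 g(20,6)=62016 g(20,8)=33915 g(20,10)=14364 g(20,12)=4655 g(20,14)=1120 g(20,16)=189 g(20,18)=20 g(20,20)=1
Paths never hitting -2: Σ_s g(20,s) = 352716
Paths hitting -2: 2^20 - 352716 = 695860
P = 695860/1048576 = 173965/262144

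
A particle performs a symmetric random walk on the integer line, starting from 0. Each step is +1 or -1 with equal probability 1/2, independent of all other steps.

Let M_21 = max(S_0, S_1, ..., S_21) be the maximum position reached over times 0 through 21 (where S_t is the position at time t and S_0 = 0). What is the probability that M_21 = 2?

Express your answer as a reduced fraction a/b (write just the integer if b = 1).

Let M_21 = max(S_0,...,S_21). Use the reflection principle: for j ≥ 1, #{paths with M_21 ≥ j} = #{S_21 ≥ j} + #{S_21 ≥ j+1}.
By reflection, #{M_21 ≥ 2} = #{S_21 ≥ 2} + #{S_21 ≥ 3} = 695860 + 695860 = 1391720.
#{M_21 ≥ 3} = #{S_21 ≥ 3} + #{S_21 ≥ 4} = 695860 + 401930 = 1097790.
#{M_21 = 2} = 1391720 - 1097790 = 293930.
P(M_21 = 2) = 293930/2097152 = 146965/1048576

Answer: 146965/1048576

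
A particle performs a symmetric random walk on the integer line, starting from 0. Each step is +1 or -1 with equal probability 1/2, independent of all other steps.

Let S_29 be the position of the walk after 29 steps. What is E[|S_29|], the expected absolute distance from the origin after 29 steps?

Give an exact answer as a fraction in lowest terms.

S_29 takes values m ≡ 1 (mod 2) with |m| ≤ 29; P(S_29=m) = C(29,(29+m)/2)/2^29.
Total paths: 2^29 = 536870912
Distribution: P(S=-29)=1/536870912, P(S=-27)=29/536870912, P(S=-25)=406/536870912, P(S=-23)=3654/536870912, P(S=-21)=23751/536870912, P(S=-19)=118755/536870912, P(S=-17)=475020/536870912, P(S=-15)=1560780/536870912, P(S=-13)=4292145/536870912, P(S=-11)=10015005/536870912, P(S=-9)=20030010/536870912, P(S=-7)=34597290/536870912, P(S=-5)=51895935/536870912, P(S=-3)=67863915/536870912, P(S=-1)=77558760/536870912, P(S=1)=77558760/536870912, P(S=3)=67863915/536870912, P(S=5)=51895935/536870912, P(S=7)=34597290/536870912, P(S=9)=20030010/536870912, P(S=11)=10015005/536870912, P(S=13)=4292145/536870912, P(S=15)=1560780/536870912, P(S=17)=475020/536870912, P(S=19)=118755/536870912, P(S=21)=23751/536870912, P(S=23)=3654/536870912, P(S=25)=406/536870912, P(S=27)=29/536870912, P(S=29)=1/536870912
E[|S_29|] = Σ_m |m|·P(S_29=m) = 2326762800/536870912 = 145422675/33554432

Answer: 145422675/33554432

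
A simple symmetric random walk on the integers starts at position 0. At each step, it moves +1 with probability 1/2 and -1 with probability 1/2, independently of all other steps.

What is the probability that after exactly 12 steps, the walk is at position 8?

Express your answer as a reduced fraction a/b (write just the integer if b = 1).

Answer: 33/2048

Derivation:
To reach position 8 after 12 steps: need 10 steps of +1 and 2 of -1.
Favorable paths: C(12,10) = 66
Total paths: 2^12 = 4096
P = 66/4096 = 33/2048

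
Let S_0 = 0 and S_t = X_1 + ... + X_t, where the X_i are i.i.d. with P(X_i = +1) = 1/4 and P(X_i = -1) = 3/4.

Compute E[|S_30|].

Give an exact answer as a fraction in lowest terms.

S_30 takes values m ≡ 0 (mod 2) with |m| ≤ 30; P(S_30=m) = C(30,(30+m)/2) · (1/4)^((30+m)/2) · (3/4)^((30-m)/2).
Distribution: P(S=-30)=205891132094649/1152921504606846976, P(S=-28)=1029455660473245/576460752303423488, P(S=-26)=9951404717908035/1152921504606846976, P(S=-24)=7739981447261805/288230376151711744, P(S=-22)=69659833025356245/1152921504606846976, P(S=-20)=60371855288642079/576460752303423488, P(S=-18)=167699598024005775/1152921504606846976, P(S=-16)=23957085432000825/144115188075855872, P(S=-14)=183670988312006325/1152921504606846976, P(S=-12)=74828921164150725/576460752303423488, P(S=-10)=104760489629811015/1152921504606846976, P(S=-8)=15872801459062275/288230376151711744, P(S=-6)=33509247524687025/1152921504606846976, P(S=-4)=7732903274927775/576460752303423488, P(S=-2)=6259969317798675/1152921504606846976, P(S=0)=139110429284415/72057594037927936, P(S=2)=695552146422075/1152921504606846976, P(S=4)=95467941665775/576460752303423488, P(S=6)=45966045987225/1152921504606846976, P(S=8)=2419265578275/288230376151711744, P(S=10)=1774128090735/1152921504606846976, P(S=12)=140803816725/576460752303423488, P(S=14)=38401040925/1152921504606846976, P(S=16)=556536825/144115188075855872, P(S=18)=432861975/1152921504606846976, P(S=20)=17314479/576460752303423488, P(S=22)=2219805/1152921504606846976, P(S=24)=27405/288230376151711744, P(S=26)=3915/1152921504606846976, P(S=28)=45/576460752303423488, P(S=30)=1/1152921504606846976
E[|S_30|] = Σ_m |m|·P(S_30=m) = 540590067694463235/36028797018963968

Answer: 540590067694463235/36028797018963968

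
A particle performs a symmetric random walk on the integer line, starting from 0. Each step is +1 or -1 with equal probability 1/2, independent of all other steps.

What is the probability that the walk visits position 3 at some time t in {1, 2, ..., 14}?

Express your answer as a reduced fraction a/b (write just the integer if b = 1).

Count via complement. Let g(t,s) = #length-t paths at position s with S_1..S_t all ≠ 3.
g(t,s) = g(t-1,s-1) + g(t-1,s+1) for s ≠ 3; g(t,3) = 0.
t=0: g(0,0)=1
t=1: g(1,-1)=1 g(1,1)=1
t=2: g(2,-2)=1 g(2,0)=2 g(2,2)=1
t=3: g(3,-3)=1 g(3,-1)=3 g(3,1)=3
t=4: g(4,-4)=1 g(4,-2)=4 g(4,0)=6 g(4,2)=3
t=5: g(5,-5)=1 g(5,-3)=5 g(5,-1)=10 g(5,1)=9
t=6: g(6,-6)=1 g(6,-4)=6 g(6,-2)=15 g(6,0)=19 g(6,2)=9
t=7: g(7,-7)=1 g(7,-5)=7 g(7,-3)=21 g(7,-1)=34 g(7,1)=28
t=8: g(8,-8)=1 g(8,-6)=8 g(8,-4)=28 g(8,-2)=55 g(8,0)=62 g(8,2)=28
t=9: g(9,-9)=1 g(9,-7)=9 g(9,-5)=36 g(9,-3)=83 g(9,-1)=117 g(9,1)=90
t=10: g(10,-10)=1 g(10,-8)=10 g(10,-6)=45 g(10,-4)=119 g(10,-2)=200 g(10,0)=207 g(10,2)=90
t=11: g(11,-11)=1 g(11,-9)=11 g(11,-7)=55 g(11,-5)=164 g(11,-3)=319 g(11,-1)=407 g(11,1)=297
t=12: g(12,-12)=1 g(12,-10)=12 g(12,-8)=66 g(12,-6)=219 g(12,-4)=483 g(12,-2)=726 g(12,0)=704 g(12,2)=297
t=13: g(13,-13)=1 g(13,-11)=13 g(13,-9)=78 g(13,-7)=285 g(13,-5)=702 g(13,-3)=1209 g(13,-1)=1430 g(13,1)=1001
t=14: g(14,-14)=1 g(14,-12)=14 g(14,-10)=91 g(14,-8)=363 g(14,-6)=987 g(14,-4)=1911 g(14,-2)=2639 g(14,0)=2431 g(14,2)=1001
Paths never hitting 3: Σ_s g(14,s) = 9438
Paths hitting 3: 2^14 - 9438 = 6946
P = 6946/16384 = 3473/8192

Answer: 3473/8192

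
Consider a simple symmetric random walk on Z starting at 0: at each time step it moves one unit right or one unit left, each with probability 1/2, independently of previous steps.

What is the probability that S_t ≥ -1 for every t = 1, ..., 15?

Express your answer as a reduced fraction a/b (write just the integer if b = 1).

Let f(t,s) = #length-t paths at position s with S_1..S_t all ≥ -1.
f(t,s) = f(t-1,s-1) + f(t-1,s+1) for s ≥ -1; f(t,s) = 0 for s < -1.
t=0: f(0,0)=1
t=1: f(1,-1)=1 f(1,1)=1
t=2: f(2,0)=2 f(2,2)=1
t=3: f(3,-1)=2 f(3,1)=3 f(3,3)=1
t=4: f(4,0)=5 f(4,2)=4 f(4,4)=1
t=5: f(5,-1)=5 f(5,1)=9 f(5,3)=5 f(5,5)=1
t=6: f(6,0)=14 f(6,2)=14 f(6,4)=6 f(6,6)=1
t=7: f(7,-1)=14 f(7,1)=28 f(7,3)=20 f(7,5)=7 f(7,7)=1
t=8: f(8,0)=42 f(8,2)=48 f(8,4)=27 f(8,6)=8 f(8,8)=1
t=9: f(9,-1)=42 f(9,1)=90 f(9,3)=75 f(9,5)=35 f(9,7)=9 f(9,9)=1
t=10: f(10,0)=132 f(10,2)=165 f(10,4)=110 f(10,6)=44 f(10,8)=10 f(10,10)=1
t=11: f(11,-1)=132 f(11,1)=297 f(11,3)=275 f(11,5)=154 f(11,7)=54 f(11,9)=11 f(11,11)=1
t=12: f(12,0)=429 f(12,2)=572 f(12,4)=429 f(12,6)=208 f(12,8)=65 f(12,10)=12 f(12,12)=1
t=13: f(13,-1)=429 f(13,1)=1001 f(13,3)=1001 f(13,5)=637 f(13,7)=273 f(13,9)=77 f(13,11)=13 f(13,13)=1
t=14: f(14,0)=1430 f(14,2)=2002 f(14,4)=1638 f(14,6)=910 f(14,8)=350 f(14,10)=90 f(14,12)=14 f(14,14)=1
t=15: f(15,-1)=1430 f(15,1)=3432 f(15,3)=3640 f(15,5)=2548 f(15,7)=1260 f(15,9)=440 f(15,11)=104 f(15,13)=15 f(15,15)=1
Σ_s f(15,s) = 12870
P = 12870/32768 = 6435/16384

Answer: 6435/16384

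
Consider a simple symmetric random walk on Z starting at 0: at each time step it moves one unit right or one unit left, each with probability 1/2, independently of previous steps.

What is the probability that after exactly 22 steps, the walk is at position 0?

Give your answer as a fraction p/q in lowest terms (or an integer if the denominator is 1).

To return to 0 after 22 steps: need exactly 11 steps of +1 and 11 of -1.
Favorable paths: C(22,11) = 705432
Total paths: 2^22 = 4194304
P = 705432/4194304 = 88179/524288

Answer: 88179/524288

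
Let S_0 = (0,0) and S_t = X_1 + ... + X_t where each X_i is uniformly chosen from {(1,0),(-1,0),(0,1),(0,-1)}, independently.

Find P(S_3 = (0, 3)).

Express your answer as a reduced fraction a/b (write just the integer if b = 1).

Answer: 1/64

Derivation:
Let h be the number of horizontal steps (so 3-h are vertical). To end at (0,3) need (h+0)/2 right-steps and ((3-h)+3)/2 up-steps.
Sum over h with 0 ≤ h ≤ 0, h ≡ 0 (mod 2), 3-h ≡ 1 (mod 2):
h=0: C(3,0)·C(0,0)·C(3,3) = 1·1·1 = 1
Total favorable: 1
Total paths: 4^3 = 64
P = 1/64 = 1/64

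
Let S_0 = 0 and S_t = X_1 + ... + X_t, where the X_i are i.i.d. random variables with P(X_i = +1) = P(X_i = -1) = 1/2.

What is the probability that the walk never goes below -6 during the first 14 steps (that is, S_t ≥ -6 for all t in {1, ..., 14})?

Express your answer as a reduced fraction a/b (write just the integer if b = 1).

Answer: 3861/4096

Derivation:
Let f(t,s) = #length-t paths at position s with S_1..S_t all ≥ -6.
f(t,s) = f(t-1,s-1) + f(t-1,s+1) for s ≥ -6; f(t,s) = 0 for s < -6.
t=0: f(0,0)=1
t=1: f(1,-1)=1 f(1,1)=1
t=2: f(2,-2)=1 f(2,0)=2 f(2,2)=1
t=3: f(3,-3)=1 f(3,-1)=3 f(3,1)=3 f(3,3)=1
t=4: f(4,-4)=1 f(4,-2)=4 f(4,0)=6 f(4,2)=4 f(4,4)=1
t=5: f(5,-5)=1 f(5,-3)=5 f(5,-1)=10 f(5,1)=10 f(5,3)=5 f(5,5)=1
t=6: f(6,-6)=1 f(6,-4)=6 f(6,-2)=15 f(6,0)=20 f(6,2)=15 f(6,4)=6 f(6,6)=1
t=7: f(7,-5)=7 f(7,-3)=21 f(7,-1)=35 f(7,1)=35 f(7,3)=21 f(7,5)=7 f(7,7)=1
t=8: f(8,-6)=7 f(8,-4)=28 f(8,-2)=56 f(8,0)=70 f(8,2)=56 f(8,4)=28 f(8,6)=8 f(8,8)=1
t=9: f(9,-5)=35 f(9,-3)=84 f(9,-1)=126 f(9,1)=126 f(9,3)=84 f(9,5)=36 f(9,7)=9 f(9,9)=1
t=10: f(10,-6)=35 f(10,-4)=119 f(10,-2)=210 f(10,0)=252 f(10,2)=210 f(10,4)=120 f(10,6)=45 f(10,8)=10 f(10,10)=1
t=11: f(11,-5)=154 f(11,-3)=329 f(11,-1)=462 f(11,1)=462 f(11,3)=330 f(11,5)=165 f(11,7)=55 f(11,9)=11 f(11,11)=1
t=12: f(12,-6)=154 f(12,-4)=483 f(12,-2)=791 f(12,0)=924 f(12,2)=792 f(12,4)=495 f(12,6)=220 f(12,8)=66 f(12,10)=12 f(12,12)=1
t=13: f(13,-5)=637 f(13,-3)=1274 f(13,-1)=1715 f(13,1)=1716 f(13,3)=1287 f(13,5)=715 f(13,7)=286 f(13,9)=78 f(13,11)=13 f(13,13)=1
t=14: f(14,-6)=637 f(14,-4)=1911 f(14,-2)=2989 f(14,0)=3431 f(14,2)=3003 f(14,4)=2002 f(14,6)=1001 f(14,8)=364 f(14,10)=91 f(14,12)=14 f(14,14)=1
Σ_s f(14,s) = 15444
P = 15444/16384 = 3861/4096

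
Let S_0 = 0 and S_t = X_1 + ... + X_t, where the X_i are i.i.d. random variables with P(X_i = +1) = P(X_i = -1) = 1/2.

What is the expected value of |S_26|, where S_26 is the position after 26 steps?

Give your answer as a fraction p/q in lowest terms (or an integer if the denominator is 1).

Answer: 16900975/4194304

Derivation:
S_26 takes values m ≡ 0 (mod 2) with |m| ≤ 26; P(S_26=m) = C(26,(26+m)/2)/2^26.
Total paths: 2^26 = 67108864
Distribution: P(S=-26)=1/67108864, P(S=-24)=26/67108864, P(S=-22)=325/67108864, P(S=-20)=2600/67108864, P(S=-18)=14950/67108864, P(S=-16)=65780/67108864, P(S=-14)=230230/67108864, P(S=-12)=657800/67108864, P(S=-10)=1562275/67108864, P(S=-8)=3124550/67108864, P(S=-6)=5311735/67108864, P(S=-4)=7726160/67108864, P(S=-2)=9657700/67108864, P(S=0)=10400600/67108864, P(S=2)=9657700/67108864, P(S=4)=7726160/67108864, P(S=6)=5311735/67108864, P(S=8)=3124550/67108864, P(S=10)=1562275/67108864, P(S=12)=657800/67108864, P(S=14)=230230/67108864, P(S=16)=65780/67108864, P(S=18)=14950/67108864, P(S=20)=2600/67108864, P(S=22)=325/67108864, P(S=24)=26/67108864, P(S=26)=1/67108864
E[|S_26|] = Σ_m |m|·P(S_26=m) = 270415600/67108864 = 16900975/4194304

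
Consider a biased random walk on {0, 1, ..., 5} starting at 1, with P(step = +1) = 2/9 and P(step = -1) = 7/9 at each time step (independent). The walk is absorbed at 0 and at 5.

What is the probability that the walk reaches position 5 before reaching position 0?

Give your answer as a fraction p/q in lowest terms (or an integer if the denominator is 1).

Biased walk: p = 2/9, q = 7/9, r = q/p = 7/2
Gambler's ruin: P(hit 5 before 0 | start at 1) = (1 - r^a)/(1 - r^N)
r^1 = 7/2; r^5 = 16807/32
P = (1 - 7/2) / (1 - 16807/32) = -5/2 / -16775/32 = 16/3355

Answer: 16/3355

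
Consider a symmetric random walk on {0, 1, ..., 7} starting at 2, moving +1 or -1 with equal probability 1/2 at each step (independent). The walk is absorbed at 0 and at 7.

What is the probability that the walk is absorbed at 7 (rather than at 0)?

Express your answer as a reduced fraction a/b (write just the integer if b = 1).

Symmetric walk (p = 1/2): the harmonic-function argument gives P(hit 7 before 0 | start at 2) = a/N.
P = 2/7 = 2/7

Answer: 2/7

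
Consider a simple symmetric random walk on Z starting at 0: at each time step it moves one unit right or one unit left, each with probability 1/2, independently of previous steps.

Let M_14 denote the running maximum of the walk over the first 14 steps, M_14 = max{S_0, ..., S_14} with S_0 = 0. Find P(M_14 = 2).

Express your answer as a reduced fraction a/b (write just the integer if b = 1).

Let M_14 = max(S_0,...,S_14). Use the reflection principle: for j ≥ 1, #{paths with M_14 ≥ j} = #{S_14 ≥ j} + #{S_14 ≥ j+1}.
By reflection, #{M_14 ≥ 2} = #{S_14 ≥ 2} + #{S_14 ≥ 3} = 6476 + 3473 = 9949.
#{M_14 ≥ 3} = #{S_14 ≥ 3} + #{S_14 ≥ 4} = 3473 + 3473 = 6946.
#{M_14 = 2} = 9949 - 6946 = 3003.
P(M_14 = 2) = 3003/16384 = 3003/16384

Answer: 3003/16384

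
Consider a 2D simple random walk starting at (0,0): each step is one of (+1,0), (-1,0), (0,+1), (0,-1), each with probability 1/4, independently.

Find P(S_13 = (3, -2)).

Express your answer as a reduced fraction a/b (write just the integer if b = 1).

Let h be the number of horizontal steps (so 13-h are vertical). To end at (3,-2) need (h+3)/2 right-steps and ((13-h)-2)/2 up-steps.
Sum over h with 3 ≤ h ≤ 11, h ≡ 1 (mod 2), 13-h ≡ 0 (mod 2):
h=3: C(13,3)·C(3,3)·C(10,4) = 286·1·210 = 60060
h=5: C(13,5)·C(5,4)·C(8,3) = 1287·5·56 = 360360
h=7: C(13,7)·C(7,5)·C(6,2) = 1716·21·15 = 540540
h=9: C(13,9)·C(9,6)·C(4,1) = 715·84·4 = 240240
h=11: C(13,11)·C(11,7)·C(2,0) = 78·330·1 = 25740
Total favorable: 1226940
Total paths: 4^13 = 67108864
P = 1226940/67108864 = 306735/16777216

Answer: 306735/16777216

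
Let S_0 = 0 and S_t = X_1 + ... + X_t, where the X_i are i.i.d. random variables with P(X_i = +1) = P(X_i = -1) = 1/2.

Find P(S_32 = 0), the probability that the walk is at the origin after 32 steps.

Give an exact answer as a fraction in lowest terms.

To return to 0 after 32 steps: need exactly 16 steps of +1 and 16 of -1.
Favorable paths: C(32,16) = 601080390
Total paths: 2^32 = 4294967296
P = 601080390/4294967296 = 300540195/2147483648

Answer: 300540195/2147483648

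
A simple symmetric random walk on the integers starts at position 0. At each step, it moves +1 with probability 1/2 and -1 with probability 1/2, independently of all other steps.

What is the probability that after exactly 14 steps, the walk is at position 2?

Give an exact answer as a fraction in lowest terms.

To reach position 2 after 14 steps: need 8 steps of +1 and 6 of -1.
Favorable paths: C(14,8) = 3003
Total paths: 2^14 = 16384
P = 3003/16384 = 3003/16384

Answer: 3003/16384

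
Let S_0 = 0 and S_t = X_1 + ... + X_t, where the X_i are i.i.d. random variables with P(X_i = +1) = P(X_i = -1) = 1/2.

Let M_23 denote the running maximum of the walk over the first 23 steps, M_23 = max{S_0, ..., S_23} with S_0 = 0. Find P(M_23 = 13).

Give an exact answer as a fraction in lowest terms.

Let M_23 = max(S_0,...,S_23). Use the reflection principle: for j ≥ 1, #{paths with M_23 ≥ j} = #{S_23 ≥ j} + #{S_23 ≥ j+1}.
By reflection, #{M_23 ≥ 13} = #{S_23 ≥ 13} + #{S_23 ≥ 14} = 44552 + 10903 = 55455.
#{M_23 ≥ 14} = #{S_23 ≥ 14} + #{S_23 ≥ 15} = 10903 + 10903 = 21806.
#{M_23 = 13} = 55455 - 21806 = 33649.
P(M_23 = 13) = 33649/8388608 = 33649/8388608

Answer: 33649/8388608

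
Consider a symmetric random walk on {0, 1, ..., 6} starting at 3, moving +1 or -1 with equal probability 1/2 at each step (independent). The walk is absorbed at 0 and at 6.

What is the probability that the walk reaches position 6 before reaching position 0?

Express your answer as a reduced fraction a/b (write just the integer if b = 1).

Symmetric walk (p = 1/2): the harmonic-function argument gives P(hit 6 before 0 | start at 3) = a/N.
P = 3/6 = 1/2

Answer: 1/2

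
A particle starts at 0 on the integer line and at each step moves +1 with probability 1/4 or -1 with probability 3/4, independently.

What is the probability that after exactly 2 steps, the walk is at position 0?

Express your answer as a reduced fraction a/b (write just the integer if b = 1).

To be at 0 after 2 steps: need exactly 1 step of +1 and 1 of -1.
Number of such sequences: C(2,1) = 2
Each has probability (1/4)^1 · (3/4)^1 = 3/16
P = 2 · 3/16 = 3/8

Answer: 3/8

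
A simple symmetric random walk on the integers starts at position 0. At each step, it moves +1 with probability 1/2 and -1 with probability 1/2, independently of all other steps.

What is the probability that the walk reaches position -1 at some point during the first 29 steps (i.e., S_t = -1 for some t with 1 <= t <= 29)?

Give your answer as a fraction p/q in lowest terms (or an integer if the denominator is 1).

Answer: 57414019/67108864

Derivation:
Count via complement. Let g(t,s) = #length-t paths at position s with S_1..S_t all ≠ -1.
g(t,s) = g(t-1,s-1) + g(t-1,s+1) for s ≠ -1; g(t,-1) = 0.
t=0: g(0,0)=1
t=1: g(1,1)=1
t=2: g(2,0)=1 g(2,2)=1
t=3: g(3,1)=2 g(3,3)=1
t=4: g(4,0)=2 g(4,2)=3 g(4,4)=1
t=5: g(5,1)=5 g(5,3)=4 g(5,5)=1
t=6: g(6,0)=5 g(6,2)=9 g(6,4)=5 g(6,6)=1
t=7: g(7,1)=14 g(7,3)=14 g(7,5)=6 g(7,7)=1
t=8: g(8,0)=14 g(8,2)=28 g(8,4)=20 g(8,6)=7 g(8,8)=1
t=9: g(9,1)=42 g(9,3)=48 g(9,5)=27 g(9,7)=8 g(9,9)=1
t=10: g(10,0)=42 g(10,2)=90 g(10,4)=75 g(10,6)=35 g(10,8)=9 g(10,10)=1
t=11: g(11,1)=132 g(11,3)=165 g(11,5)=110 g(11,7)=44 g(11,9)=10 g(11,11)=1
t=12: g(12,0)=132 g(12,2)=297 g(12,4)=275 g(12,6)=154 g(12,8)=54 g(12,10)=11 g(12,12)=1
t=13: g(13,1)=429 g(13,3)=572 g(13,5)=429 g(13,7)=208 g(13,9)=65 g(13,11)=12 g(13,13)=1
t=14: g(14,0)=429 g(14,2)=1001 g(14,4)=1001 g(14,6)=637 g(14,8)=273 g(14,10)=77 g(14,12)=13 g(14,14)=1
t=15: g(15,1)=1430 g(15,3)=2002 g(15,5)=1638 g(15,7)=910 g(15,9)=350 g(15,11)=90 g(15,13)=14 g(15,15)=1
t=16: g(16,0)=1430 g(16,2)=3432 g(16,4)=3640 g(16,6)=2548 g(16,8)=1260 g(16,10)=440 g(16,12)=104 g(16,14)=15 g(16,16)=1
t=17: g(17,1)=4862 g(17,3)=7072 g(17,5)=6188 g(17,7)=3808 g(17,9)=1700 g(17,11)=544 g(17,13)=119 g(17,15)=16 g(17,17)=1
t=18: g(18,0)=4862 g(18,2)=11934 g(18,4)=13260 g(18,6)=9996 g(18,8)=5508 g(18,10)=2244 g(18,12)=663 g(18,14)=135 g(18,16)=17 g(18,18)=1
t=19: g(19,1)=16796 g(19,3)=25194 g(19,5)=23256 g(19,7)=15504 g(19,9)=7752 g(19,11)=2907 g(19,13)=798 g(19,15)=152 g(19,17)=18 g(19,19)=1
t=20: g(20,0)=16796 g(20,2)=41990 g(20,4)=48450 g(20,6)=38760 g(20,8)=23256 g(20,10)=10659 g(20,12)=3705 g(20,14)=950 g(20,16)=170 g(20,18)=19 g(20,20)=1
t=21: g(21,1)=58786 g(21,3)=90440 g(21,5)=87210 g(21,7)=62016 g(21,9)=33915 g(21,11)=14364 g(21,13)=4655 g(21,15)=1120 g(21,17)=189 g(21,19)=20 g(21,21)=1
t=22: g(22,0)=58786 g(22,2)=149226 g(22,4)=177650 g(22,6)=149226 g(22,8)=95931 g(22,10)=48279 g(22,12)=19019 g(22,14)=5775 g(22,16)=1309 g(22,18)=209 g(22,20)=21 g(22,22)=1
t=23: g(23,1)=208012 g(23,3)=326876 g(23,5)=326876 g(23,7)=245157 g(23,9)=144210 g(23,11)=67298 g(23,13)=24794 g(23,15)=7084 g(23,17)=1518 g(23,19)=230 g(23,21)=22 g(23,23)=1
t=24: g(24,0)=208012 g(24,2)=534888 g(24,4)=653752 g(24,6)=572033 g(24,8)=389367 g(24,10)=211508 g(24,12)=92092 g(24,14)=31878 g(24,16)=8602 g(24,18)=1748 g(24,20)=252 g(24,22)=23 g(24,24)=1
t=25: g(25,1)=742900 g(25,3)=1188640 g(25,5)=1225785 g(25,7)=961400 g(25,9)=600875 g(25,11)=303600 g(25,13)=123970 g(25,15)=40480 g(25,17)=10350 g(25,19)=2000 g(25,21)=275 g(25,23)=24 g(25,25)=1
t=26: g(26,0)=742900 g(26,2)=1931540 g(26,4)=2414425 g(26,6)=2187185 g(26,8)=1562275 g(26,10)=904475 g(26,12)=427570 g(26,14)=164450 g(26,16)=50830 g(26,18)=12350 g(26,20)=2275 g(26,22)=299 g(26,24)=25 g(26,26)=1
t=27: g(27,1)=2674440 g(27,3)=4345965 g(27,5)=4601610 g(27,7)=3749460 g(27,9)=2466750 g(27,11)=1332045 g(27,13)=592020 g(27,15)=215280 g(27,17)=63180 g(27,19)=14625 g(27,21)=2574 g(27,23)=324 g(27,25)=26 g(27,27)=1
t=28: g(28,0)=2674440 g(28,2)=7020405 g(28,4)=8947575 g(28,6)=8351070 g(28,8)=6216210 g(28,10)=3798795 g(28,12)=1924065 g(28,14)=807300 g(28,16)=278460 g(28,18)=77805 g(28,20)=17199 g(28,22)=2898 g(28,24)=350 g(28,26)=27 g(28,28)=1
t=29: g(29,1)=9694845 g(29,3)=15967980 g(29,5)=17298645 g(29,7)=14567280 g(29,9)=10015005 g(29,11)=5722860 g(29,13)=2731365 g(29,15)=1085760 g(29,17)=356265 g(29,19)=95004 g(29,21)=20097 g(29,23)=3248 g(29,25)=377 g(29,27)=28 g(29,29)=1
Paths never hitting -1: Σ_s g(29,s) = 77558760
Paths hitting -1: 2^29 - 77558760 = 459312152
P = 459312152/536870912 = 57414019/67108864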